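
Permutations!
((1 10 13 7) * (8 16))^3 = ((1 10 13 7)(8 16))^3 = (1 7 13 10)(8 16)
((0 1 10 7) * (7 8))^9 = ((0 1 10 8 7))^9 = (0 7 8 10 1)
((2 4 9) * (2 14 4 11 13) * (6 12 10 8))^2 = (2 13 11)(4 14 9)(6 10)(8 12)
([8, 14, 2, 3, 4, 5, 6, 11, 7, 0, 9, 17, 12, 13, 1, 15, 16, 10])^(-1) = [9, 14, 2, 3, 4, 5, 6, 8, 0, 10, 17, 7, 12, 13, 1, 15, 16, 11]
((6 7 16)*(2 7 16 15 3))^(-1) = ((2 7 15 3)(6 16))^(-1) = (2 3 15 7)(6 16)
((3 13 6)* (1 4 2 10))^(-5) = (1 10 2 4)(3 13 6)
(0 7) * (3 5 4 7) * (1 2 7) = (0 3 5 4 1 2 7) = [3, 2, 7, 5, 1, 4, 6, 0]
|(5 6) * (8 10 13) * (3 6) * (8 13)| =|(13)(3 6 5)(8 10)| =6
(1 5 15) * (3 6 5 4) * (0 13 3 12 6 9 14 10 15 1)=(0 13 3 9 14 10 15)(1 4 12 6 5)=[13, 4, 2, 9, 12, 1, 5, 7, 8, 14, 15, 11, 6, 3, 10, 0]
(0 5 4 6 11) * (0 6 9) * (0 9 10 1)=[5, 0, 2, 3, 10, 4, 11, 7, 8, 9, 1, 6]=(0 5 4 10 1)(6 11)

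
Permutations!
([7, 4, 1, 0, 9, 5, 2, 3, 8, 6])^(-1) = (0 3 7)(1 2 6 9 4)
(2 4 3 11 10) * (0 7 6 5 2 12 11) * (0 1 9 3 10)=(0 7 6 5 2 4 10 12 11)(1 9 3)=[7, 9, 4, 1, 10, 2, 5, 6, 8, 3, 12, 0, 11]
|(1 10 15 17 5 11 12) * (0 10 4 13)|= |(0 10 15 17 5 11 12 1 4 13)|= 10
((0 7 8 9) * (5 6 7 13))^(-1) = ((0 13 5 6 7 8 9))^(-1) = (0 9 8 7 6 5 13)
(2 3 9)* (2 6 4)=[0, 1, 3, 9, 2, 5, 4, 7, 8, 6]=(2 3 9 6 4)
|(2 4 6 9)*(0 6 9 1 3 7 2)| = |(0 6 1 3 7 2 4 9)| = 8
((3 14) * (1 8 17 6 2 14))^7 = ((1 8 17 6 2 14 3))^7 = (17)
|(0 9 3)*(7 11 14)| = 3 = |(0 9 3)(7 11 14)|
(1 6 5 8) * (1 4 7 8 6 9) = (1 9)(4 7 8)(5 6) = [0, 9, 2, 3, 7, 6, 5, 8, 4, 1]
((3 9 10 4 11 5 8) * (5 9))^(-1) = (3 8 5)(4 10 9 11)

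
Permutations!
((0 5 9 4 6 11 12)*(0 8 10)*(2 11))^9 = (0 10 8 12 11 2 6 4 9 5)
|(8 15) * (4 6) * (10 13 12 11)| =4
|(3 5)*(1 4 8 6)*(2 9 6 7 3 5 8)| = 15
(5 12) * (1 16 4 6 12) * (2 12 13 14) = [0, 16, 12, 3, 6, 1, 13, 7, 8, 9, 10, 11, 5, 14, 2, 15, 4] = (1 16 4 6 13 14 2 12 5)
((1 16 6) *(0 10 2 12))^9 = ((0 10 2 12)(1 16 6))^9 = (16)(0 10 2 12)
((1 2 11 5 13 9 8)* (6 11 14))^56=(1 14 11 13 8 2 6 5 9)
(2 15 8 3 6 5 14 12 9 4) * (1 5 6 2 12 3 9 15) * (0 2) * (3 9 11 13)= (0 2 1 5 14 9 4 12 15 8 11 13 3)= [2, 5, 1, 0, 12, 14, 6, 7, 11, 4, 10, 13, 15, 3, 9, 8]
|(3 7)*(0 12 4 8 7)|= 6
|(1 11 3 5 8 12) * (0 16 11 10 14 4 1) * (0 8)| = 20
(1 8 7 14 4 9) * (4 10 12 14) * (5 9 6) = (1 8 7 4 6 5 9)(10 12 14) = [0, 8, 2, 3, 6, 9, 5, 4, 7, 1, 12, 11, 14, 13, 10]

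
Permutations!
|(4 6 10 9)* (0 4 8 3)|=|(0 4 6 10 9 8 3)|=7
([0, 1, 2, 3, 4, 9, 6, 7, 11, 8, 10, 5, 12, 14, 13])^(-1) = [0, 1, 2, 3, 4, 11, 6, 7, 9, 5, 10, 8, 12, 14, 13]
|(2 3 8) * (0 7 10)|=3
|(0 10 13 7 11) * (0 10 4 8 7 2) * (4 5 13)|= 20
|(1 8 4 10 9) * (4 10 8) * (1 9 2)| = |(1 4 8 10 2)| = 5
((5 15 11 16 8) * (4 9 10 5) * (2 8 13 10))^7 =((2 8 4 9)(5 15 11 16 13 10))^7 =(2 9 4 8)(5 15 11 16 13 10)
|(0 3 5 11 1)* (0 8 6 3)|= |(1 8 6 3 5 11)|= 6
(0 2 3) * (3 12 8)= [2, 1, 12, 0, 4, 5, 6, 7, 3, 9, 10, 11, 8]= (0 2 12 8 3)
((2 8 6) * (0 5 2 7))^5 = ((0 5 2 8 6 7))^5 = (0 7 6 8 2 5)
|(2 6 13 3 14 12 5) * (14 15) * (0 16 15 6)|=21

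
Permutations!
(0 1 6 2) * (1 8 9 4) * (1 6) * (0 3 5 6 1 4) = (0 8 9)(1 4)(2 3 5 6) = [8, 4, 3, 5, 1, 6, 2, 7, 9, 0]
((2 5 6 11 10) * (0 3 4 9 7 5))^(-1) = (0 2 10 11 6 5 7 9 4 3)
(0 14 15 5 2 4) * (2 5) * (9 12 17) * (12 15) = [14, 1, 4, 3, 0, 5, 6, 7, 8, 15, 10, 11, 17, 13, 12, 2, 16, 9] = (0 14 12 17 9 15 2 4)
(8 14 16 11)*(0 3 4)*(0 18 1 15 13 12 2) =(0 3 4 18 1 15 13 12 2)(8 14 16 11) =[3, 15, 0, 4, 18, 5, 6, 7, 14, 9, 10, 8, 2, 12, 16, 13, 11, 17, 1]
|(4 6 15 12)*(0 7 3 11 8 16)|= |(0 7 3 11 8 16)(4 6 15 12)|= 12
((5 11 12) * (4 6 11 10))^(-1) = ((4 6 11 12 5 10))^(-1) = (4 10 5 12 11 6)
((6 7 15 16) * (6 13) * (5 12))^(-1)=((5 12)(6 7 15 16 13))^(-1)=(5 12)(6 13 16 15 7)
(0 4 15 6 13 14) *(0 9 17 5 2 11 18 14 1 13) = [4, 13, 11, 3, 15, 2, 0, 7, 8, 17, 10, 18, 12, 1, 9, 6, 16, 5, 14] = (0 4 15 6)(1 13)(2 11 18 14 9 17 5)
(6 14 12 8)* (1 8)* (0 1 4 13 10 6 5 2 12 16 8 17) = (0 1 17)(2 12 4 13 10 6 14 16 8 5) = [1, 17, 12, 3, 13, 2, 14, 7, 5, 9, 6, 11, 4, 10, 16, 15, 8, 0]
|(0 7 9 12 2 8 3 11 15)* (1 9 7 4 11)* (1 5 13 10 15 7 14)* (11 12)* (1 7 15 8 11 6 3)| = |(0 4 12 2 11 15)(1 9 6 3 5 13 10 8)(7 14)| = 24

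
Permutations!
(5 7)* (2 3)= (2 3)(5 7)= [0, 1, 3, 2, 4, 7, 6, 5]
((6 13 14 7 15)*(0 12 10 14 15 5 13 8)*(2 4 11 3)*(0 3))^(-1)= ((0 12 10 14 7 5 13 15 6 8 3 2 4 11))^(-1)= (0 11 4 2 3 8 6 15 13 5 7 14 10 12)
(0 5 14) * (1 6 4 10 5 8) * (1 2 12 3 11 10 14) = (0 8 2 12 3 11 10 5 1 6 4 14) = [8, 6, 12, 11, 14, 1, 4, 7, 2, 9, 5, 10, 3, 13, 0]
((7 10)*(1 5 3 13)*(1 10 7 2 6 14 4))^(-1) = (1 4 14 6 2 10 13 3 5)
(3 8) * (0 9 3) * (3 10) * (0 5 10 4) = (0 9 4)(3 8 5 10) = [9, 1, 2, 8, 0, 10, 6, 7, 5, 4, 3]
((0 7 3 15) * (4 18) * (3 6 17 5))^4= (18)(0 5 7 3 6 15 17)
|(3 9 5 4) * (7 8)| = 4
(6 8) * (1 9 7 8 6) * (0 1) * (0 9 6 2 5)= [1, 6, 5, 3, 4, 0, 2, 8, 9, 7]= (0 1 6 2 5)(7 8 9)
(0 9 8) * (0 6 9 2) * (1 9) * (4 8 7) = (0 2)(1 9 7 4 8 6) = [2, 9, 0, 3, 8, 5, 1, 4, 6, 7]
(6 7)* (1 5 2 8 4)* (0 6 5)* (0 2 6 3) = (0 3)(1 2 8 4)(5 6 7) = [3, 2, 8, 0, 1, 6, 7, 5, 4]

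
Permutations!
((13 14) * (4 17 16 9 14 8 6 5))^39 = (4 9 8)(5 16 13)(6 17 14)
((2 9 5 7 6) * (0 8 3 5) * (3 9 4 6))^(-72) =((0 8 9)(2 4 6)(3 5 7))^(-72) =(9)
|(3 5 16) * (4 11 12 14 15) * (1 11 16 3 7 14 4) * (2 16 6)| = |(1 11 12 4 6 2 16 7 14 15)(3 5)| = 10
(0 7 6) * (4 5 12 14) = [7, 1, 2, 3, 5, 12, 0, 6, 8, 9, 10, 11, 14, 13, 4] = (0 7 6)(4 5 12 14)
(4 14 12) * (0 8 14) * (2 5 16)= (0 8 14 12 4)(2 5 16)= [8, 1, 5, 3, 0, 16, 6, 7, 14, 9, 10, 11, 4, 13, 12, 15, 2]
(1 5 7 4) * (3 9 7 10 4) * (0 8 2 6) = (0 8 2 6)(1 5 10 4)(3 9 7) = [8, 5, 6, 9, 1, 10, 0, 3, 2, 7, 4]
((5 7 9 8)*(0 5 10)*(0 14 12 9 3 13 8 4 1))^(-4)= (0 12 13)(1 14 3)(4 10 7)(5 9 8)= ((0 5 7 3 13 8 10 14 12 9 4 1))^(-4)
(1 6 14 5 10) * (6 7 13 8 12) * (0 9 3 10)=(0 9 3 10 1 7 13 8 12 6 14 5)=[9, 7, 2, 10, 4, 0, 14, 13, 12, 3, 1, 11, 6, 8, 5]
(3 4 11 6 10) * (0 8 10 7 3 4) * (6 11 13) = (0 8 10 4 13 6 7 3) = [8, 1, 2, 0, 13, 5, 7, 3, 10, 9, 4, 11, 12, 6]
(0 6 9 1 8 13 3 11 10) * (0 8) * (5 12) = (0 6 9 1)(3 11 10 8 13)(5 12) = [6, 0, 2, 11, 4, 12, 9, 7, 13, 1, 8, 10, 5, 3]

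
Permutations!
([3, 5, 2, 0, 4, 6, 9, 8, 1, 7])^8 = [0, 6, 2, 3, 4, 9, 7, 1, 5, 8]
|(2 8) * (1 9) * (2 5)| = 6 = |(1 9)(2 8 5)|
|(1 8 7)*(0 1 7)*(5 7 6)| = 3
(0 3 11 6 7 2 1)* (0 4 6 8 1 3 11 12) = [11, 4, 3, 12, 6, 5, 7, 2, 1, 9, 10, 8, 0] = (0 11 8 1 4 6 7 2 3 12)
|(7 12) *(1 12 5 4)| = 5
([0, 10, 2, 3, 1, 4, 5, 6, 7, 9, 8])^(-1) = [0, 4, 2, 3, 5, 6, 7, 8, 10, 9, 1]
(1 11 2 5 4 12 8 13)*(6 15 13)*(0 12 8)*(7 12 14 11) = (0 14 11 2 5 4 8 6 15 13 1 7 12) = [14, 7, 5, 3, 8, 4, 15, 12, 6, 9, 10, 2, 0, 1, 11, 13]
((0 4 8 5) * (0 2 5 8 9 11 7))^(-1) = ((0 4 9 11 7)(2 5))^(-1) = (0 7 11 9 4)(2 5)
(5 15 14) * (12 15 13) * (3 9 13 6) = (3 9 13 12 15 14 5 6) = [0, 1, 2, 9, 4, 6, 3, 7, 8, 13, 10, 11, 15, 12, 5, 14]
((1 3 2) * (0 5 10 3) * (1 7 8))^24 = ((0 5 10 3 2 7 8 1))^24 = (10)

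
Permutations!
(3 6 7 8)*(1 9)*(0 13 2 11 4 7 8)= (0 13 2 11 4 7)(1 9)(3 6 8)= [13, 9, 11, 6, 7, 5, 8, 0, 3, 1, 10, 4, 12, 2]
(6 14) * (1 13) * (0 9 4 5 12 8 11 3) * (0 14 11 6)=(0 9 4 5 12 8 6 11 3 14)(1 13)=[9, 13, 2, 14, 5, 12, 11, 7, 6, 4, 10, 3, 8, 1, 0]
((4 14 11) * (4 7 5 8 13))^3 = (4 7 13 11 8 14 5)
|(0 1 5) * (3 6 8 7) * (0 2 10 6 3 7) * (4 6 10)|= 7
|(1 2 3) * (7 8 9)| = 3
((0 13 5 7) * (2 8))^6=(0 5)(7 13)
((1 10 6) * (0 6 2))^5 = ((0 6 1 10 2))^5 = (10)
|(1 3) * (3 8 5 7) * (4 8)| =|(1 4 8 5 7 3)| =6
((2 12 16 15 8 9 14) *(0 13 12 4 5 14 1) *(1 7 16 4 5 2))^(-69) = (0 4 14 13 2 1 12 5)(7 16 15 8 9)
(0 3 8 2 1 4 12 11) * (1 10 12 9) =(0 3 8 2 10 12 11)(1 4 9) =[3, 4, 10, 8, 9, 5, 6, 7, 2, 1, 12, 0, 11]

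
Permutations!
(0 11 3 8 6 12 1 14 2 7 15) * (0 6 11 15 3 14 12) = (0 15 6)(1 12)(2 7 3 8 11 14) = [15, 12, 7, 8, 4, 5, 0, 3, 11, 9, 10, 14, 1, 13, 2, 6]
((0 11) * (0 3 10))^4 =((0 11 3 10))^4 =(11)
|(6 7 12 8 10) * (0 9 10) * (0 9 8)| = |(0 8 9 10 6 7 12)| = 7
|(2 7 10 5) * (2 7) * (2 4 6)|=3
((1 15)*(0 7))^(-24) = (15)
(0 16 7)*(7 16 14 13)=(16)(0 14 13 7)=[14, 1, 2, 3, 4, 5, 6, 0, 8, 9, 10, 11, 12, 7, 13, 15, 16]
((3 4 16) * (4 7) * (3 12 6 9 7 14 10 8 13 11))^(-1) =(3 11 13 8 10 14)(4 7 9 6 12 16)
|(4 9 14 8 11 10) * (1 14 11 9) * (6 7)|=|(1 14 8 9 11 10 4)(6 7)|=14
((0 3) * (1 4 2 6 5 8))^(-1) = ((0 3)(1 4 2 6 5 8))^(-1) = (0 3)(1 8 5 6 2 4)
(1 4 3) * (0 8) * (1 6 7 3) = (0 8)(1 4)(3 6 7) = [8, 4, 2, 6, 1, 5, 7, 3, 0]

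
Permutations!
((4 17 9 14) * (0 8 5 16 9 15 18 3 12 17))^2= (0 5 9 4 8 16 14)(3 17 18 12 15)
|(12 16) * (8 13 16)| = 4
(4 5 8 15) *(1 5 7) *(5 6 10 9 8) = (1 6 10 9 8 15 4 7) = [0, 6, 2, 3, 7, 5, 10, 1, 15, 8, 9, 11, 12, 13, 14, 4]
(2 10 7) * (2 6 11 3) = (2 10 7 6 11 3) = [0, 1, 10, 2, 4, 5, 11, 6, 8, 9, 7, 3]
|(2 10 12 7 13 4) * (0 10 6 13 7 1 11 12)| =12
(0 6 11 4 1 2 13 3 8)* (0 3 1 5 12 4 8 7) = [6, 2, 13, 7, 5, 12, 11, 0, 3, 9, 10, 8, 4, 1] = (0 6 11 8 3 7)(1 2 13)(4 5 12)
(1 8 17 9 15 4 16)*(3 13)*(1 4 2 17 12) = (1 8 12)(2 17 9 15)(3 13)(4 16) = [0, 8, 17, 13, 16, 5, 6, 7, 12, 15, 10, 11, 1, 3, 14, 2, 4, 9]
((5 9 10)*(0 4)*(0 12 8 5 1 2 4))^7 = (1 10 9 5 8 12 4 2)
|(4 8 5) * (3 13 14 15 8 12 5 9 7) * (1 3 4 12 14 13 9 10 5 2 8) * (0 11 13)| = |(0 11 13)(1 3 9 7 4 14 15)(2 8 10 5 12)| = 105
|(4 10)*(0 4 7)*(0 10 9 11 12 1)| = 6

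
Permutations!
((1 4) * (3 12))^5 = (1 4)(3 12)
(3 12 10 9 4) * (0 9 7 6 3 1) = (0 9 4 1)(3 12 10 7 6) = [9, 0, 2, 12, 1, 5, 3, 6, 8, 4, 7, 11, 10]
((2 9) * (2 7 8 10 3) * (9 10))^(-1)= (2 3 10)(7 9 8)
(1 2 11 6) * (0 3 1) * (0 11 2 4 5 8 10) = (0 3 1 4 5 8 10)(6 11) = [3, 4, 2, 1, 5, 8, 11, 7, 10, 9, 0, 6]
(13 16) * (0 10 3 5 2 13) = (0 10 3 5 2 13 16) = [10, 1, 13, 5, 4, 2, 6, 7, 8, 9, 3, 11, 12, 16, 14, 15, 0]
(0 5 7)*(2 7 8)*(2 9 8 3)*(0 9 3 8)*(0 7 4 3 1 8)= (0 5)(1 8)(2 4 3)(7 9)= [5, 8, 4, 2, 3, 0, 6, 9, 1, 7]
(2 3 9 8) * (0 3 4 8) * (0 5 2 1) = (0 3 9 5 2 4 8 1) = [3, 0, 4, 9, 8, 2, 6, 7, 1, 5]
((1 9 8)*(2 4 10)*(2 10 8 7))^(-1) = (10)(1 8 4 2 7 9)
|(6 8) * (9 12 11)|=6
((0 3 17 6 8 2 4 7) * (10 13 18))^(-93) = (18)(0 6 4 3 8 7 17 2)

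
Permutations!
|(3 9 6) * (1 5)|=6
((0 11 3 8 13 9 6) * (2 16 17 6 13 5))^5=(0 2 11 16 3 17 8 6 5)(9 13)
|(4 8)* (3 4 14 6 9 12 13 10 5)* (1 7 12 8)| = 8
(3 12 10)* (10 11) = (3 12 11 10) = [0, 1, 2, 12, 4, 5, 6, 7, 8, 9, 3, 10, 11]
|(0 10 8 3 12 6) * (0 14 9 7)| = 9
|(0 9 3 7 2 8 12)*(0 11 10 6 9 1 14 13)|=|(0 1 14 13)(2 8 12 11 10 6 9 3 7)|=36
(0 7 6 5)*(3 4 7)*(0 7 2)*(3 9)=[9, 1, 0, 4, 2, 7, 5, 6, 8, 3]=(0 9 3 4 2)(5 7 6)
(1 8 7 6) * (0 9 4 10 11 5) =(0 9 4 10 11 5)(1 8 7 6) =[9, 8, 2, 3, 10, 0, 1, 6, 7, 4, 11, 5]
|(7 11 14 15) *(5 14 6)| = |(5 14 15 7 11 6)| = 6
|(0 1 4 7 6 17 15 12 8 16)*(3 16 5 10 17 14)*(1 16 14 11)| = 30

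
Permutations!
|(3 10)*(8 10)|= |(3 8 10)|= 3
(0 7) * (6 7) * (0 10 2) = [6, 1, 0, 3, 4, 5, 7, 10, 8, 9, 2] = (0 6 7 10 2)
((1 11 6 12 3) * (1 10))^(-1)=(1 10 3 12 6 11)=((1 11 6 12 3 10))^(-1)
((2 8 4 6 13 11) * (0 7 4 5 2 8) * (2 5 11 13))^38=(13)(0 6 7 2 4)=((13)(0 7 4 6 2)(8 11))^38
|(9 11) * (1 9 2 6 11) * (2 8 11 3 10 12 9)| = 14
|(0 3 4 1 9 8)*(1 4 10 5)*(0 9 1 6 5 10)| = 2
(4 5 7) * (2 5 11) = (2 5 7 4 11) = [0, 1, 5, 3, 11, 7, 6, 4, 8, 9, 10, 2]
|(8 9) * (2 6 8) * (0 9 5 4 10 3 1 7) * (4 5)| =10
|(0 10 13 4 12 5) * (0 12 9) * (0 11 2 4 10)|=4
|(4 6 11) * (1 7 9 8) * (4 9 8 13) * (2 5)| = |(1 7 8)(2 5)(4 6 11 9 13)| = 30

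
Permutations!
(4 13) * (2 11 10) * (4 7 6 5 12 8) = (2 11 10)(4 13 7 6 5 12 8) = [0, 1, 11, 3, 13, 12, 5, 6, 4, 9, 2, 10, 8, 7]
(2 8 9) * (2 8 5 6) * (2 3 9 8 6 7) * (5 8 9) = (2 8 9 6 3 5 7) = [0, 1, 8, 5, 4, 7, 3, 2, 9, 6]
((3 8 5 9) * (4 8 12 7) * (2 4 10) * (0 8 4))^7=(0 10 12 9 8 2 7 3 5)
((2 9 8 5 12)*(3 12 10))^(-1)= (2 12 3 10 5 8 9)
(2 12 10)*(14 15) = (2 12 10)(14 15) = [0, 1, 12, 3, 4, 5, 6, 7, 8, 9, 2, 11, 10, 13, 15, 14]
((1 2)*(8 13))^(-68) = ((1 2)(8 13))^(-68) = (13)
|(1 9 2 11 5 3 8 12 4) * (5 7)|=|(1 9 2 11 7 5 3 8 12 4)|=10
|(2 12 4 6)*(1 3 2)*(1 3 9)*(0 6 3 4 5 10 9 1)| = 9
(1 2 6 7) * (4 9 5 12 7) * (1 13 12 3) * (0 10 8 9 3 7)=(0 10 8 9 5 7 13 12)(1 2 6 4 3)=[10, 2, 6, 1, 3, 7, 4, 13, 9, 5, 8, 11, 0, 12]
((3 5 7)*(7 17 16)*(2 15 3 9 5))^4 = ((2 15 3)(5 17 16 7 9))^4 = (2 15 3)(5 9 7 16 17)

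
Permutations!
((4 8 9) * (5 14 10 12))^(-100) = (14)(4 9 8)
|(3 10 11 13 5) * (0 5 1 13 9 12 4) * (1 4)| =|(0 5 3 10 11 9 12 1 13 4)| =10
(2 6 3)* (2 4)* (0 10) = (0 10)(2 6 3 4) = [10, 1, 6, 4, 2, 5, 3, 7, 8, 9, 0]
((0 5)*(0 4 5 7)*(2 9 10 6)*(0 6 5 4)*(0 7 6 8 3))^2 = (0 2 10 7 3 6 9 5 8) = ((0 6 2 9 10 5 7 8 3))^2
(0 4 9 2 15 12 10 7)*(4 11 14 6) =[11, 1, 15, 3, 9, 5, 4, 0, 8, 2, 7, 14, 10, 13, 6, 12] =(0 11 14 6 4 9 2 15 12 10 7)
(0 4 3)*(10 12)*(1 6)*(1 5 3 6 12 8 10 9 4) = (0 1 12 9 4 6 5 3)(8 10) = [1, 12, 2, 0, 6, 3, 5, 7, 10, 4, 8, 11, 9]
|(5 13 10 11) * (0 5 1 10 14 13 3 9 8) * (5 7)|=6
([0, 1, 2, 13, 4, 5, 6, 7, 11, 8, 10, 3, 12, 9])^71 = [0, 1, 2, 13, 4, 5, 6, 7, 11, 8, 10, 3, 12, 9]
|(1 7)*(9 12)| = |(1 7)(9 12)| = 2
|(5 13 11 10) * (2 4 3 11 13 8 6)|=8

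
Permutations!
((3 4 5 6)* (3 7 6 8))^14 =(3 5)(4 8)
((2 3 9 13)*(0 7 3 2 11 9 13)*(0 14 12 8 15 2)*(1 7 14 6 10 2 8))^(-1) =((0 14 12 1 7 3 13 11 9 6 10 2)(8 15))^(-1) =(0 2 10 6 9 11 13 3 7 1 12 14)(8 15)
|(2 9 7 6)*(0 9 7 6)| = |(0 9 6 2 7)| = 5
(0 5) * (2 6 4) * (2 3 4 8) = (0 5)(2 6 8)(3 4) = [5, 1, 6, 4, 3, 0, 8, 7, 2]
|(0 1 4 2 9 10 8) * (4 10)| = |(0 1 10 8)(2 9 4)| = 12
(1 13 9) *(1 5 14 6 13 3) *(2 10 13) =[0, 3, 10, 1, 4, 14, 2, 7, 8, 5, 13, 11, 12, 9, 6] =(1 3)(2 10 13 9 5 14 6)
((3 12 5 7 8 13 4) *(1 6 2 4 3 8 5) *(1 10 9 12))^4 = ((1 6 2 4 8 13 3)(5 7)(9 12 10))^4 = (1 8 6 13 2 3 4)(9 12 10)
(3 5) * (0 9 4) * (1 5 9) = [1, 5, 2, 9, 0, 3, 6, 7, 8, 4] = (0 1 5 3 9 4)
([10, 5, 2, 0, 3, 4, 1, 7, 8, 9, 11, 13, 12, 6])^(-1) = (0 3 4 5 1 6 13 11 10)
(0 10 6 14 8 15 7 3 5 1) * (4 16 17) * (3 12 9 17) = (0 10 6 14 8 15 7 12 9 17 4 16 3 5 1) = [10, 0, 2, 5, 16, 1, 14, 12, 15, 17, 6, 11, 9, 13, 8, 7, 3, 4]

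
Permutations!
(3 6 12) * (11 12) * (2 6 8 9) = (2 6 11 12 3 8 9) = [0, 1, 6, 8, 4, 5, 11, 7, 9, 2, 10, 12, 3]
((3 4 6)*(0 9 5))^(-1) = ((0 9 5)(3 4 6))^(-1) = (0 5 9)(3 6 4)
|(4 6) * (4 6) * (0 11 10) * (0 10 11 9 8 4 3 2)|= |(11)(0 9 8 4 3 2)|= 6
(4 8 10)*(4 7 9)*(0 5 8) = (0 5 8 10 7 9 4) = [5, 1, 2, 3, 0, 8, 6, 9, 10, 4, 7]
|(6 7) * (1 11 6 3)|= 5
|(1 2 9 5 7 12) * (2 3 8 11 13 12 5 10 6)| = 12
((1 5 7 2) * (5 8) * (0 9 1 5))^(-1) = ((0 9 1 8)(2 5 7))^(-1) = (0 8 1 9)(2 7 5)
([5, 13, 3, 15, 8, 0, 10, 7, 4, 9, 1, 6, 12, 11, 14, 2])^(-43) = [5, 11, 15, 2, 8, 0, 1, 7, 4, 9, 13, 10, 12, 6, 14, 3]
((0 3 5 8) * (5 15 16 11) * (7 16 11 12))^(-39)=(16)(0 11)(3 5)(8 15)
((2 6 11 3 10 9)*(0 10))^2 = (0 9 6 3 10 2 11)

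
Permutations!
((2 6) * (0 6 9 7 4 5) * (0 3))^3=(0 9 5 6 7 3 2 4)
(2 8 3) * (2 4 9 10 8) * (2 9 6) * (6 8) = (2 9 10 6)(3 4 8) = [0, 1, 9, 4, 8, 5, 2, 7, 3, 10, 6]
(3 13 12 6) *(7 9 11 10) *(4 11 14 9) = (3 13 12 6)(4 11 10 7)(9 14) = [0, 1, 2, 13, 11, 5, 3, 4, 8, 14, 7, 10, 6, 12, 9]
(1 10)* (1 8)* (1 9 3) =(1 10 8 9 3) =[0, 10, 2, 1, 4, 5, 6, 7, 9, 3, 8]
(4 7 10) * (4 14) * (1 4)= [0, 4, 2, 3, 7, 5, 6, 10, 8, 9, 14, 11, 12, 13, 1]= (1 4 7 10 14)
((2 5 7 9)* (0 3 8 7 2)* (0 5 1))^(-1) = (0 1 2 5 9 7 8 3)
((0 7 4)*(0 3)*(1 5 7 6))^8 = ((0 6 1 5 7 4 3))^8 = (0 6 1 5 7 4 3)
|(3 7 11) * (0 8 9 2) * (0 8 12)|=6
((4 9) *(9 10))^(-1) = (4 9 10)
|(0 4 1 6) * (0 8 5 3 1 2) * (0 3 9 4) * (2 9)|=|(1 6 8 5 2 3)(4 9)|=6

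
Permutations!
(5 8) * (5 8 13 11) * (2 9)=(2 9)(5 13 11)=[0, 1, 9, 3, 4, 13, 6, 7, 8, 2, 10, 5, 12, 11]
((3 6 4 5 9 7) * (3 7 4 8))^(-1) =(3 8 6)(4 9 5) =((3 6 8)(4 5 9))^(-1)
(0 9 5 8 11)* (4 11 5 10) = [9, 1, 2, 3, 11, 8, 6, 7, 5, 10, 4, 0] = (0 9 10 4 11)(5 8)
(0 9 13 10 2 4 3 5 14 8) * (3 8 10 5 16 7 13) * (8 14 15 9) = [8, 1, 4, 16, 14, 15, 6, 13, 0, 3, 2, 11, 12, 5, 10, 9, 7] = (0 8)(2 4 14 10)(3 16 7 13 5 15 9)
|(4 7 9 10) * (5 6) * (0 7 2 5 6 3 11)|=|(0 7 9 10 4 2 5 3 11)|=9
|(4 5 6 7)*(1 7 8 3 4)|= 10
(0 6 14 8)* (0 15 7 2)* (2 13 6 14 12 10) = [14, 1, 0, 3, 4, 5, 12, 13, 15, 9, 2, 11, 10, 6, 8, 7] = (0 14 8 15 7 13 6 12 10 2)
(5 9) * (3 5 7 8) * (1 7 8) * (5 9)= (1 7)(3 9 8)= [0, 7, 2, 9, 4, 5, 6, 1, 3, 8]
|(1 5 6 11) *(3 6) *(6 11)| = 4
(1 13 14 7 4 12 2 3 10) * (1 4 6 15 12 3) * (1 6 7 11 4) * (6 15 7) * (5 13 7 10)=[0, 7, 15, 5, 3, 13, 10, 6, 8, 9, 1, 4, 2, 14, 11, 12]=(1 7 6 10)(2 15 12)(3 5 13 14 11 4)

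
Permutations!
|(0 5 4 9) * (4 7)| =5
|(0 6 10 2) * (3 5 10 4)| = |(0 6 4 3 5 10 2)| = 7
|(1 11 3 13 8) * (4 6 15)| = 15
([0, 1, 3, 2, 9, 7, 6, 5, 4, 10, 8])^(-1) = (2 3)(4 8 10 9)(5 7)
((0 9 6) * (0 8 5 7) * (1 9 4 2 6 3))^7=((0 4 2 6 8 5 7)(1 9 3))^7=(1 9 3)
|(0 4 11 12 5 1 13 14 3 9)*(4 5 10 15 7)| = 42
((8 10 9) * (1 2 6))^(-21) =(10)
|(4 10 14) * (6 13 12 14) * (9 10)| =|(4 9 10 6 13 12 14)| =7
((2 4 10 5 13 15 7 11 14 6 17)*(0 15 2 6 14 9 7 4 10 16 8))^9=((0 15 4 16 8)(2 10 5 13)(6 17)(7 11 9))^9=(0 8 16 4 15)(2 10 5 13)(6 17)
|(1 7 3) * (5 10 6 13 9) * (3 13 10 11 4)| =8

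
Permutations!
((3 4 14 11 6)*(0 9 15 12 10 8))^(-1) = ((0 9 15 12 10 8)(3 4 14 11 6))^(-1) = (0 8 10 12 15 9)(3 6 11 14 4)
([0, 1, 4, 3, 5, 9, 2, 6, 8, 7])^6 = [0, 1, 2, 3, 4, 5, 6, 7, 8, 9]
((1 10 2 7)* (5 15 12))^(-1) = ((1 10 2 7)(5 15 12))^(-1) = (1 7 2 10)(5 12 15)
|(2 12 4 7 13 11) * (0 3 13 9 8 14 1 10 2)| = 36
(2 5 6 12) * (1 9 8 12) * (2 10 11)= (1 9 8 12 10 11 2 5 6)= [0, 9, 5, 3, 4, 6, 1, 7, 12, 8, 11, 2, 10]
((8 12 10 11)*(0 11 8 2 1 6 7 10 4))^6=((0 11 2 1 6 7 10 8 12 4))^6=(0 10 2 12 6)(1 4 7 11 8)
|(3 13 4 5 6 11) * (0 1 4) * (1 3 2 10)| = 21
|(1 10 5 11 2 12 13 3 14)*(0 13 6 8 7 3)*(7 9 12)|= 8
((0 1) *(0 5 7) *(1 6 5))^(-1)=(0 7 5 6)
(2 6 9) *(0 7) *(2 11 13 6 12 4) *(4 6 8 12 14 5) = [7, 1, 14, 3, 2, 4, 9, 0, 12, 11, 10, 13, 6, 8, 5] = (0 7)(2 14 5 4)(6 9 11 13 8 12)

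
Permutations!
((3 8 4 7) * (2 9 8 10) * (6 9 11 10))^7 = ((2 11 10)(3 6 9 8 4 7))^7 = (2 11 10)(3 6 9 8 4 7)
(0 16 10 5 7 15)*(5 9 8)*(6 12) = (0 16 10 9 8 5 7 15)(6 12) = [16, 1, 2, 3, 4, 7, 12, 15, 5, 8, 9, 11, 6, 13, 14, 0, 10]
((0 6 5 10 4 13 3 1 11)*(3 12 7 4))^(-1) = (0 11 1 3 10 5 6)(4 7 12 13)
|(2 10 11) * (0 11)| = 4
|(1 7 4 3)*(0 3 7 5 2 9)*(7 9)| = |(0 3 1 5 2 7 4 9)| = 8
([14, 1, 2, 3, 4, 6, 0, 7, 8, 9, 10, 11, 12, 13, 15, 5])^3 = (0 5 14 6 15)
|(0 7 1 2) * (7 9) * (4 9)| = 6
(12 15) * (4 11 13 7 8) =(4 11 13 7 8)(12 15) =[0, 1, 2, 3, 11, 5, 6, 8, 4, 9, 10, 13, 15, 7, 14, 12]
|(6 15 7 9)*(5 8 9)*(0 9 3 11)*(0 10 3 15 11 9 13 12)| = 60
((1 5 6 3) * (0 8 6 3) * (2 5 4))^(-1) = ((0 8 6)(1 4 2 5 3))^(-1) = (0 6 8)(1 3 5 2 4)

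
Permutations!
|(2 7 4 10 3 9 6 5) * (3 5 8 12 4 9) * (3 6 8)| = |(2 7 9 8 12 4 10 5)(3 6)| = 8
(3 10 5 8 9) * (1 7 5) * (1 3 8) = (1 7 5)(3 10)(8 9) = [0, 7, 2, 10, 4, 1, 6, 5, 9, 8, 3]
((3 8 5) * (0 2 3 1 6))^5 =(0 1 8 2 6 5 3)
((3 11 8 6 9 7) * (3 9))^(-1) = (3 6 8 11)(7 9)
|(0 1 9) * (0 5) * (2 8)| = 4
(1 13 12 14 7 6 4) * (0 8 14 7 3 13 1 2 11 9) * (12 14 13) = (0 8 13 14 3 12 7 6 4 2 11 9) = [8, 1, 11, 12, 2, 5, 4, 6, 13, 0, 10, 9, 7, 14, 3]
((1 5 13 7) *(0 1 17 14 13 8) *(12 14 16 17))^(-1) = ((0 1 5 8)(7 12 14 13)(16 17))^(-1) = (0 8 5 1)(7 13 14 12)(16 17)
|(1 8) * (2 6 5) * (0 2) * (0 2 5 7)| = 10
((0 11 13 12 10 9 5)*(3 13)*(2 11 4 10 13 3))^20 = (13)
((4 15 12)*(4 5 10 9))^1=(4 15 12 5 10 9)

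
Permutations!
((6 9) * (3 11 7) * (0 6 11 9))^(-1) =(0 6)(3 7 11 9)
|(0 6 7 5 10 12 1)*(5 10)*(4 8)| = |(0 6 7 10 12 1)(4 8)| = 6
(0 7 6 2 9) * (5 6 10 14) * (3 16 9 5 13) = (0 7 10 14 13 3 16 9)(2 5 6) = [7, 1, 5, 16, 4, 6, 2, 10, 8, 0, 14, 11, 12, 3, 13, 15, 9]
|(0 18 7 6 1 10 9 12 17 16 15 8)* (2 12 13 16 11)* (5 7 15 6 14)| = 12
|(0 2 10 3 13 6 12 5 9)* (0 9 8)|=|(0 2 10 3 13 6 12 5 8)|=9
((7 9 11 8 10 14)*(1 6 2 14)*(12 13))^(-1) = ((1 6 2 14 7 9 11 8 10)(12 13))^(-1) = (1 10 8 11 9 7 14 2 6)(12 13)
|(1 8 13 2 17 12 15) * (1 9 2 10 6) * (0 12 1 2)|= 28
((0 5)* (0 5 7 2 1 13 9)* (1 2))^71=((0 7 1 13 9))^71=(0 7 1 13 9)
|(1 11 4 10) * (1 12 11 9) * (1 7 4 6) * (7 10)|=|(1 9 10 12 11 6)(4 7)|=6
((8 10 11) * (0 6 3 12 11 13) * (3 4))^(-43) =(0 4 12 8 13 6 3 11 10)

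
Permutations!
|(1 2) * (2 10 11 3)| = 5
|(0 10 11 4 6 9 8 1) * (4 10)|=6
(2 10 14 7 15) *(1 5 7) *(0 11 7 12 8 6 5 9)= (0 11 7 15 2 10 14 1 9)(5 12 8 6)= [11, 9, 10, 3, 4, 12, 5, 15, 6, 0, 14, 7, 8, 13, 1, 2]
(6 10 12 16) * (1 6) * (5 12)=[0, 6, 2, 3, 4, 12, 10, 7, 8, 9, 5, 11, 16, 13, 14, 15, 1]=(1 6 10 5 12 16)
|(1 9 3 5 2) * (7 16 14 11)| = 20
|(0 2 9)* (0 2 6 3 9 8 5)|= 7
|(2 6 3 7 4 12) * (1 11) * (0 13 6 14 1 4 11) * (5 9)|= |(0 13 6 3 7 11 4 12 2 14 1)(5 9)|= 22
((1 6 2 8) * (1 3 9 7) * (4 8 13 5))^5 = (1 4)(2 3)(5 7)(6 8)(9 13)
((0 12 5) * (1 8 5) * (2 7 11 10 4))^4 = (0 5 8 1 12)(2 4 10 11 7)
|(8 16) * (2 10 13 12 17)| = 10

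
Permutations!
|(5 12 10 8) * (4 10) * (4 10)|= 4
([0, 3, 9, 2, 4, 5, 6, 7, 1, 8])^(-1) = (1 8 9 2 3)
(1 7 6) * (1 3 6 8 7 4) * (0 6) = [6, 4, 2, 0, 1, 5, 3, 8, 7] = (0 6 3)(1 4)(7 8)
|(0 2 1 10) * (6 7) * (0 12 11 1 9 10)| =14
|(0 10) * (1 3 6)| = 6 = |(0 10)(1 3 6)|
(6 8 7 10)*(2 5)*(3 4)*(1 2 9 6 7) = (1 2 5 9 6 8)(3 4)(7 10) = [0, 2, 5, 4, 3, 9, 8, 10, 1, 6, 7]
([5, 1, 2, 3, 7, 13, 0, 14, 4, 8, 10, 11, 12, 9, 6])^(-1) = [6, 1, 2, 3, 8, 0, 14, 4, 9, 13, 10, 11, 12, 5, 7]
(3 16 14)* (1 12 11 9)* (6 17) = (1 12 11 9)(3 16 14)(6 17) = [0, 12, 2, 16, 4, 5, 17, 7, 8, 1, 10, 9, 11, 13, 3, 15, 14, 6]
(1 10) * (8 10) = [0, 8, 2, 3, 4, 5, 6, 7, 10, 9, 1] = (1 8 10)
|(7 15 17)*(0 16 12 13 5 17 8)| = |(0 16 12 13 5 17 7 15 8)| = 9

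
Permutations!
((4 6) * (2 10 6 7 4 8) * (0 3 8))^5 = (0 6 10 2 8 3)(4 7)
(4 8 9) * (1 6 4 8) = (1 6 4)(8 9) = [0, 6, 2, 3, 1, 5, 4, 7, 9, 8]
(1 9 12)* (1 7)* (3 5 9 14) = (1 14 3 5 9 12 7) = [0, 14, 2, 5, 4, 9, 6, 1, 8, 12, 10, 11, 7, 13, 3]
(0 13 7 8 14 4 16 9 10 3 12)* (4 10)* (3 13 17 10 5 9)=(0 17 10 13 7 8 14 5 9 4 16 3 12)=[17, 1, 2, 12, 16, 9, 6, 8, 14, 4, 13, 11, 0, 7, 5, 15, 3, 10]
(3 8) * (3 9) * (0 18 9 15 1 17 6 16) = (0 18 9 3 8 15 1 17 6 16) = [18, 17, 2, 8, 4, 5, 16, 7, 15, 3, 10, 11, 12, 13, 14, 1, 0, 6, 9]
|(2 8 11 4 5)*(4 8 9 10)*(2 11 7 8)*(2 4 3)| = |(2 9 10 3)(4 5 11)(7 8)| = 12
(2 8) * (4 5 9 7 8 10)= (2 10 4 5 9 7 8)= [0, 1, 10, 3, 5, 9, 6, 8, 2, 7, 4]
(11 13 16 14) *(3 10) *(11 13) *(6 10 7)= (3 7 6 10)(13 16 14)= [0, 1, 2, 7, 4, 5, 10, 6, 8, 9, 3, 11, 12, 16, 13, 15, 14]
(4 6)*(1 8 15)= (1 8 15)(4 6)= [0, 8, 2, 3, 6, 5, 4, 7, 15, 9, 10, 11, 12, 13, 14, 1]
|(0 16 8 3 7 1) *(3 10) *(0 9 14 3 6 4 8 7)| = |(0 16 7 1 9 14 3)(4 8 10 6)| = 28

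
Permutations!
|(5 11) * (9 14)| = 2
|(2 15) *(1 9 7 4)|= 4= |(1 9 7 4)(2 15)|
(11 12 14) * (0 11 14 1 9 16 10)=(0 11 12 1 9 16 10)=[11, 9, 2, 3, 4, 5, 6, 7, 8, 16, 0, 12, 1, 13, 14, 15, 10]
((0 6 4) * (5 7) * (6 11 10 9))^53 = (0 4 6 9 10 11)(5 7)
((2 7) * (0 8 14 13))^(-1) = ((0 8 14 13)(2 7))^(-1) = (0 13 14 8)(2 7)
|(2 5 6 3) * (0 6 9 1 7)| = 8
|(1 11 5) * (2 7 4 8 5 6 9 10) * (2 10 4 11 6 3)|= |(1 6 9 4 8 5)(2 7 11 3)|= 12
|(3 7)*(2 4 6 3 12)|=6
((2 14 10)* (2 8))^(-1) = (2 8 10 14) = ((2 14 10 8))^(-1)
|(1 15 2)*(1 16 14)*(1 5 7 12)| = 8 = |(1 15 2 16 14 5 7 12)|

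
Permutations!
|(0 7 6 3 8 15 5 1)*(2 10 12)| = 24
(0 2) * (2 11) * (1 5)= (0 11 2)(1 5)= [11, 5, 0, 3, 4, 1, 6, 7, 8, 9, 10, 2]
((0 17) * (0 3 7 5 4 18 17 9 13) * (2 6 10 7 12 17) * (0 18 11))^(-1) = (0 11 4 5 7 10 6 2 18 13 9)(3 17 12)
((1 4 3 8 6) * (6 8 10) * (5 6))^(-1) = (1 6 5 10 3 4)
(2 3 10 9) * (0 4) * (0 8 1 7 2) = (0 4 8 1 7 2 3 10 9) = [4, 7, 3, 10, 8, 5, 6, 2, 1, 0, 9]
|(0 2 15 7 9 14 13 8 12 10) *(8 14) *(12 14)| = 10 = |(0 2 15 7 9 8 14 13 12 10)|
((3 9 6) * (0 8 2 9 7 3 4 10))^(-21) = ((0 8 2 9 6 4 10)(3 7))^(-21) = (10)(3 7)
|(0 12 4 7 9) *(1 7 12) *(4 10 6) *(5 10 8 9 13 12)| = 28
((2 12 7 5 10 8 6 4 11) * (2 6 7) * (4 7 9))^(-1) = (2 12)(4 9 8 10 5 7 6 11) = ((2 12)(4 11 6 7 5 10 8 9))^(-1)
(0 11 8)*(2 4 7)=(0 11 8)(2 4 7)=[11, 1, 4, 3, 7, 5, 6, 2, 0, 9, 10, 8]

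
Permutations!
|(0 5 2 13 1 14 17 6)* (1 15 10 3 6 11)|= |(0 5 2 13 15 10 3 6)(1 14 17 11)|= 8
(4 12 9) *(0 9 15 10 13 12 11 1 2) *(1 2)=(0 9 4 11 2)(10 13 12 15)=[9, 1, 0, 3, 11, 5, 6, 7, 8, 4, 13, 2, 15, 12, 14, 10]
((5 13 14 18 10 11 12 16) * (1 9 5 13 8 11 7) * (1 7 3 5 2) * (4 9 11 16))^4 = (1 9 12)(2 4 11)(3 13)(5 14)(8 18)(10 16)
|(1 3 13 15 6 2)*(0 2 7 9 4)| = |(0 2 1 3 13 15 6 7 9 4)| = 10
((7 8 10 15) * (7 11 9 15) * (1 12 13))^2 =((1 12 13)(7 8 10)(9 15 11))^2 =(1 13 12)(7 10 8)(9 11 15)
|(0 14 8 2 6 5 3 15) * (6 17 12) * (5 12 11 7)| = 10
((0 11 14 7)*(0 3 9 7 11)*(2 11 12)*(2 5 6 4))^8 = ((2 11 14 12 5 6 4)(3 9 7))^8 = (2 11 14 12 5 6 4)(3 7 9)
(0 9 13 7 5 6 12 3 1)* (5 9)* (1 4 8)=(0 5 6 12 3 4 8 1)(7 9 13)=[5, 0, 2, 4, 8, 6, 12, 9, 1, 13, 10, 11, 3, 7]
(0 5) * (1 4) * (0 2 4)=(0 5 2 4 1)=[5, 0, 4, 3, 1, 2]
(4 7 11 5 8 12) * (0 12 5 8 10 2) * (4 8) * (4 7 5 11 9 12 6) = (0 6 4 5 10 2)(7 9 12 8 11) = [6, 1, 0, 3, 5, 10, 4, 9, 11, 12, 2, 7, 8]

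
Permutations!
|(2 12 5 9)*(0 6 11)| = 12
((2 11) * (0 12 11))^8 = (12)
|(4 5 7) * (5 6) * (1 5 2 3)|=7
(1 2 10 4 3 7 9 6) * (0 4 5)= (0 4 3 7 9 6 1 2 10 5)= [4, 2, 10, 7, 3, 0, 1, 9, 8, 6, 5]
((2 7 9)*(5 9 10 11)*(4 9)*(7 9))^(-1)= ((2 9)(4 7 10 11 5))^(-1)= (2 9)(4 5 11 10 7)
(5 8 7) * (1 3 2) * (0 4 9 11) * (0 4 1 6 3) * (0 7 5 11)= (0 1 7 11 4 9)(2 6 3)(5 8)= [1, 7, 6, 2, 9, 8, 3, 11, 5, 0, 10, 4]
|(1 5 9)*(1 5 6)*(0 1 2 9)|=6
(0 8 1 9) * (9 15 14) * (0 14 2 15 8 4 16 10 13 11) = (0 4 16 10 13 11)(1 8)(2 15)(9 14) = [4, 8, 15, 3, 16, 5, 6, 7, 1, 14, 13, 0, 12, 11, 9, 2, 10]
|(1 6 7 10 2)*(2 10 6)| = |(10)(1 2)(6 7)| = 2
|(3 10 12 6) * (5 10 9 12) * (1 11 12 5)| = 8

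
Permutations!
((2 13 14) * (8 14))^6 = (2 8)(13 14)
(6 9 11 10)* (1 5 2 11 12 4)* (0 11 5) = (0 11 10 6 9 12 4 1)(2 5) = [11, 0, 5, 3, 1, 2, 9, 7, 8, 12, 6, 10, 4]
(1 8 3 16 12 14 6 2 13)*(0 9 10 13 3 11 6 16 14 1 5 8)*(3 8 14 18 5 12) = (0 9 10 13 12 1)(2 8 11 6)(3 18 5 14 16) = [9, 0, 8, 18, 4, 14, 2, 7, 11, 10, 13, 6, 1, 12, 16, 15, 3, 17, 5]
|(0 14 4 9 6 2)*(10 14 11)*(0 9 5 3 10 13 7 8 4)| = |(0 11 13 7 8 4 5 3 10 14)(2 9 6)| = 30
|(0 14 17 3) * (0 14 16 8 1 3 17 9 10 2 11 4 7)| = |(17)(0 16 8 1 3 14 9 10 2 11 4 7)| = 12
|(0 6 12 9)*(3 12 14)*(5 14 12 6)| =7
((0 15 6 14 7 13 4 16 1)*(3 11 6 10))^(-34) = (0 10 11 14 13 16)(1 15 3 6 7 4)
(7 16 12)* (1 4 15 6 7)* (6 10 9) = [0, 4, 2, 3, 15, 5, 7, 16, 8, 6, 9, 11, 1, 13, 14, 10, 12] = (1 4 15 10 9 6 7 16 12)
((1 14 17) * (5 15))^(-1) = (1 17 14)(5 15)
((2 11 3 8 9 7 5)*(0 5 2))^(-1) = ((0 5)(2 11 3 8 9 7))^(-1) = (0 5)(2 7 9 8 3 11)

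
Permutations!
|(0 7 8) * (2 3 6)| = |(0 7 8)(2 3 6)| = 3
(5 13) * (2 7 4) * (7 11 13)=[0, 1, 11, 3, 2, 7, 6, 4, 8, 9, 10, 13, 12, 5]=(2 11 13 5 7 4)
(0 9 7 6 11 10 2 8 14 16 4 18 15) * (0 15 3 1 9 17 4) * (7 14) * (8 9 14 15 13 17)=[8, 14, 9, 1, 18, 5, 11, 6, 7, 15, 2, 10, 12, 17, 16, 13, 0, 4, 3]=(0 8 7 6 11 10 2 9 15 13 17 4 18 3 1 14 16)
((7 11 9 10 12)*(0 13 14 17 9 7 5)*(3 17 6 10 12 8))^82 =((0 13 14 6 10 8 3 17 9 12 5)(7 11))^82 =(0 8 5 10 12 6 9 14 17 13 3)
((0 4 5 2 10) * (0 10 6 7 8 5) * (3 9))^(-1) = ((10)(0 4)(2 6 7 8 5)(3 9))^(-1) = (10)(0 4)(2 5 8 7 6)(3 9)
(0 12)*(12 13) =[13, 1, 2, 3, 4, 5, 6, 7, 8, 9, 10, 11, 0, 12] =(0 13 12)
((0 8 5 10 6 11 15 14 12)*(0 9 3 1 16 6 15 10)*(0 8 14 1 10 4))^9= (0 6 15 9)(1 3 14 11)(4 16 10 12)(5 8)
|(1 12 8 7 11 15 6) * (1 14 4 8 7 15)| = |(1 12 7 11)(4 8 15 6 14)| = 20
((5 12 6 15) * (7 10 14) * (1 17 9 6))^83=(1 12 5 15 6 9 17)(7 14 10)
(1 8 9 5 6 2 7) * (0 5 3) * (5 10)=(0 10 5 6 2 7 1 8 9 3)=[10, 8, 7, 0, 4, 6, 2, 1, 9, 3, 5]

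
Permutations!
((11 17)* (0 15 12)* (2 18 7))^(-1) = (0 12 15)(2 7 18)(11 17)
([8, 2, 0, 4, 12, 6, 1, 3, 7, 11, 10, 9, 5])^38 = (0 1 5 4 7)(2 6 12 3 8)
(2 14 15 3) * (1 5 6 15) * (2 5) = [0, 2, 14, 5, 4, 6, 15, 7, 8, 9, 10, 11, 12, 13, 1, 3] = (1 2 14)(3 5 6 15)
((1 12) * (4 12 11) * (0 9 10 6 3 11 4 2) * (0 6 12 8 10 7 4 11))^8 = ((0 9 7 4 8 10 12 1 11 2 6 3))^8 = (0 11 8)(1 4 3)(2 10 9)(6 12 7)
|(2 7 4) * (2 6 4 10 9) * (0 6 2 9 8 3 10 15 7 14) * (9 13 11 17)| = 60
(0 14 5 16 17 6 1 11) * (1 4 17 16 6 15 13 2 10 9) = (0 14 5 6 4 17 15 13 2 10 9 1 11) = [14, 11, 10, 3, 17, 6, 4, 7, 8, 1, 9, 0, 12, 2, 5, 13, 16, 15]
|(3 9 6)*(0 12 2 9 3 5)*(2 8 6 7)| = |(0 12 8 6 5)(2 9 7)| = 15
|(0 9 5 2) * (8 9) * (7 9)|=|(0 8 7 9 5 2)|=6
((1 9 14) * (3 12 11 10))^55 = ((1 9 14)(3 12 11 10))^55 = (1 9 14)(3 10 11 12)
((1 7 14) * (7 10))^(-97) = ((1 10 7 14))^(-97) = (1 14 7 10)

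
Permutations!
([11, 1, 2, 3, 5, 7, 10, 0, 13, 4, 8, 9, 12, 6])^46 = [5, 1, 2, 3, 11, 9, 8, 4, 6, 0, 13, 7, 12, 10]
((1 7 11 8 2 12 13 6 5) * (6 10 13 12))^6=(13)(1 5 6 2 8 11 7)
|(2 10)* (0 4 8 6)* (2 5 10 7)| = |(0 4 8 6)(2 7)(5 10)| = 4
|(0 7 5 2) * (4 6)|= |(0 7 5 2)(4 6)|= 4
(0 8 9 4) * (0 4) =(0 8 9) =[8, 1, 2, 3, 4, 5, 6, 7, 9, 0]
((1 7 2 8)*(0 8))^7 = ((0 8 1 7 2))^7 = (0 1 2 8 7)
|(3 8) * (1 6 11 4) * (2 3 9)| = 4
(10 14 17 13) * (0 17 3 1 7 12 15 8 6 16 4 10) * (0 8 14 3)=(0 17 13 8 6 16 4 10 3 1 7 12 15 14)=[17, 7, 2, 1, 10, 5, 16, 12, 6, 9, 3, 11, 15, 8, 0, 14, 4, 13]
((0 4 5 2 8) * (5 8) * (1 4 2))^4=(0 4 5)(1 2 8)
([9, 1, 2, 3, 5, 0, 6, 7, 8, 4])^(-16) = [0, 1, 2, 3, 4, 5, 6, 7, 8, 9]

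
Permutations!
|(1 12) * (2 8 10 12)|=|(1 2 8 10 12)|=5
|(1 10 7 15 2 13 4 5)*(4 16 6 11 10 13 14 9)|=13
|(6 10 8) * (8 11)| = 4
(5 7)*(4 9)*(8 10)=[0, 1, 2, 3, 9, 7, 6, 5, 10, 4, 8]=(4 9)(5 7)(8 10)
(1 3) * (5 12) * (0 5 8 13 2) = (0 5 12 8 13 2)(1 3) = [5, 3, 0, 1, 4, 12, 6, 7, 13, 9, 10, 11, 8, 2]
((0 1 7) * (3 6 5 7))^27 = (0 6)(1 5)(3 7) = ((0 1 3 6 5 7))^27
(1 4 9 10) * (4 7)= [0, 7, 2, 3, 9, 5, 6, 4, 8, 10, 1]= (1 7 4 9 10)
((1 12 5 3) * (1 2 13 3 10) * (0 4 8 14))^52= (14)(2 13 3)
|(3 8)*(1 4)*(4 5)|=|(1 5 4)(3 8)|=6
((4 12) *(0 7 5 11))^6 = (12)(0 5)(7 11) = ((0 7 5 11)(4 12))^6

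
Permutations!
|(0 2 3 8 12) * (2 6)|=6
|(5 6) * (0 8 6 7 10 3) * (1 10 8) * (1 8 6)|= 15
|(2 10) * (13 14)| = 2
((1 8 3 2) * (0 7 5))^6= (1 3)(2 8)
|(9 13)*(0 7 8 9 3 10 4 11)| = |(0 7 8 9 13 3 10 4 11)| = 9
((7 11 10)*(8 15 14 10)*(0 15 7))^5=((0 15 14 10)(7 11 8))^5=(0 15 14 10)(7 8 11)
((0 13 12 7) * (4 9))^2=((0 13 12 7)(4 9))^2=(0 12)(7 13)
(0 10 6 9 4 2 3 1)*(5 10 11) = (0 11 5 10 6 9 4 2 3 1) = [11, 0, 3, 1, 2, 10, 9, 7, 8, 4, 6, 5]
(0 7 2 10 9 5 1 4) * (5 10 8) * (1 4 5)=(0 7 2 8 1 5 4)(9 10)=[7, 5, 8, 3, 0, 4, 6, 2, 1, 10, 9]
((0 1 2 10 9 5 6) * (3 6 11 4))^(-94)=(0 11 2 3 9)(1 4 10 6 5)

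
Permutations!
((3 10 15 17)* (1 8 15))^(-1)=((1 8 15 17 3 10))^(-1)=(1 10 3 17 15 8)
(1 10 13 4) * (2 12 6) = (1 10 13 4)(2 12 6) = [0, 10, 12, 3, 1, 5, 2, 7, 8, 9, 13, 11, 6, 4]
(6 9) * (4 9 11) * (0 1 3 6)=(0 1 3 6 11 4 9)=[1, 3, 2, 6, 9, 5, 11, 7, 8, 0, 10, 4]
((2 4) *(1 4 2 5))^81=(5)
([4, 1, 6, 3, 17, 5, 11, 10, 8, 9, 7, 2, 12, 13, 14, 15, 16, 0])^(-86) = (0 4 17)(2 6 11)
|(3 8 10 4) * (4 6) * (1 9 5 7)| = 20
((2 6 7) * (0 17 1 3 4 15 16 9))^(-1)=(0 9 16 15 4 3 1 17)(2 7 6)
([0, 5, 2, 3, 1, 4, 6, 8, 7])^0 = (8)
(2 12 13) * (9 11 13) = (2 12 9 11 13) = [0, 1, 12, 3, 4, 5, 6, 7, 8, 11, 10, 13, 9, 2]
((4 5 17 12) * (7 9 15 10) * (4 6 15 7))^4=(4 6 5 15 17 10 12)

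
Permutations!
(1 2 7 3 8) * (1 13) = (1 2 7 3 8 13) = [0, 2, 7, 8, 4, 5, 6, 3, 13, 9, 10, 11, 12, 1]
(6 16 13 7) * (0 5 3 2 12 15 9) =(0 5 3 2 12 15 9)(6 16 13 7) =[5, 1, 12, 2, 4, 3, 16, 6, 8, 0, 10, 11, 15, 7, 14, 9, 13]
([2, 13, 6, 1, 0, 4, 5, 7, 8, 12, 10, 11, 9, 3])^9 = [4, 1, 0, 3, 5, 6, 2, 7, 8, 12, 10, 11, 9, 13]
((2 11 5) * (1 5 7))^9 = ((1 5 2 11 7))^9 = (1 7 11 2 5)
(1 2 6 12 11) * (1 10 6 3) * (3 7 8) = (1 2 7 8 3)(6 12 11 10) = [0, 2, 7, 1, 4, 5, 12, 8, 3, 9, 6, 10, 11]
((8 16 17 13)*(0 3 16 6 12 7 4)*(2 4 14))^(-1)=((0 3 16 17 13 8 6 12 7 14 2 4))^(-1)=(0 4 2 14 7 12 6 8 13 17 16 3)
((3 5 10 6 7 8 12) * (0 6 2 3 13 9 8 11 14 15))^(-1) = (0 15 14 11 7 6)(2 10 5 3)(8 9 13 12)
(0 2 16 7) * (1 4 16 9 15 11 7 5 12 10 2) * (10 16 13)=(0 1 4 13 10 2 9 15 11 7)(5 12 16)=[1, 4, 9, 3, 13, 12, 6, 0, 8, 15, 2, 7, 16, 10, 14, 11, 5]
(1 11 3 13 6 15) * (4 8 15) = (1 11 3 13 6 4 8 15) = [0, 11, 2, 13, 8, 5, 4, 7, 15, 9, 10, 3, 12, 6, 14, 1]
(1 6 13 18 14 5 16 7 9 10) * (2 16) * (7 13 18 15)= [0, 6, 16, 3, 4, 2, 18, 9, 8, 10, 1, 11, 12, 15, 5, 7, 13, 17, 14]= (1 6 18 14 5 2 16 13 15 7 9 10)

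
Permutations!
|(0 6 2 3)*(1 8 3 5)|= |(0 6 2 5 1 8 3)|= 7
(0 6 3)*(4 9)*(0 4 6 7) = (0 7)(3 4 9 6) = [7, 1, 2, 4, 9, 5, 3, 0, 8, 6]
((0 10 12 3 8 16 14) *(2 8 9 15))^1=((0 10 12 3 9 15 2 8 16 14))^1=(0 10 12 3 9 15 2 8 16 14)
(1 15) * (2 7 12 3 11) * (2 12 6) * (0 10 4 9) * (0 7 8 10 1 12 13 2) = (0 1 15 12 3 11 13 2 8 10 4 9 7 6) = [1, 15, 8, 11, 9, 5, 0, 6, 10, 7, 4, 13, 3, 2, 14, 12]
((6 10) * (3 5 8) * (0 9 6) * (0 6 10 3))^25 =(0 3 9 5 10 8 6)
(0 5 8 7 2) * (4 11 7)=(0 5 8 4 11 7 2)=[5, 1, 0, 3, 11, 8, 6, 2, 4, 9, 10, 7]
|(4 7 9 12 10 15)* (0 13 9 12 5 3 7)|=|(0 13 9 5 3 7 12 10 15 4)|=10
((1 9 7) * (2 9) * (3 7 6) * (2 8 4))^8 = ((1 8 4 2 9 6 3 7))^8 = (9)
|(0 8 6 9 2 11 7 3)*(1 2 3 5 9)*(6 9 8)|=10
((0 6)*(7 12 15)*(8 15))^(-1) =(0 6)(7 15 8 12)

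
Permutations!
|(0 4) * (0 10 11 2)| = 5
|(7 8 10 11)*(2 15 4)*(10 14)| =15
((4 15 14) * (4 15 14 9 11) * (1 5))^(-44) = ((1 5)(4 14 15 9 11))^(-44) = (4 14 15 9 11)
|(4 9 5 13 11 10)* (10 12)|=|(4 9 5 13 11 12 10)|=7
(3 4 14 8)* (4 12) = (3 12 4 14 8) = [0, 1, 2, 12, 14, 5, 6, 7, 3, 9, 10, 11, 4, 13, 8]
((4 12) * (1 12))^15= ((1 12 4))^15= (12)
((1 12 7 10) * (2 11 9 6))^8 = (12)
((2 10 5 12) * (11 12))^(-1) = (2 12 11 5 10)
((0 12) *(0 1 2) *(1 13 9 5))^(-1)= (0 2 1 5 9 13 12)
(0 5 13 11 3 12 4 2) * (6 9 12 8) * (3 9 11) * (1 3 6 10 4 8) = (0 5 13 6 11 9 12 8 10 4 2)(1 3) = [5, 3, 0, 1, 2, 13, 11, 7, 10, 12, 4, 9, 8, 6]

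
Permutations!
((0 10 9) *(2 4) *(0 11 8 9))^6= ((0 10)(2 4)(8 9 11))^6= (11)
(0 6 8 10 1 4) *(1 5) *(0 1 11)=[6, 4, 2, 3, 1, 11, 8, 7, 10, 9, 5, 0]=(0 6 8 10 5 11)(1 4)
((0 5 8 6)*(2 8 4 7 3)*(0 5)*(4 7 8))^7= ((2 4 8 6 5 7 3))^7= (8)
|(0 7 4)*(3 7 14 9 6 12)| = 8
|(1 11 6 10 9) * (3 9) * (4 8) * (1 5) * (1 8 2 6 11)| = 8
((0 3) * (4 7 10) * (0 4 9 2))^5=(0 9 7 3 2 10 4)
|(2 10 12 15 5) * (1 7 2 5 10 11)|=12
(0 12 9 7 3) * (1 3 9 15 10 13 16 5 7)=(0 12 15 10 13 16 5 7 9 1 3)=[12, 3, 2, 0, 4, 7, 6, 9, 8, 1, 13, 11, 15, 16, 14, 10, 5]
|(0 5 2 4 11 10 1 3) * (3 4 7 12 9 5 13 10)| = 35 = |(0 13 10 1 4 11 3)(2 7 12 9 5)|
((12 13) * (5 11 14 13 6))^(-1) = (5 6 12 13 14 11)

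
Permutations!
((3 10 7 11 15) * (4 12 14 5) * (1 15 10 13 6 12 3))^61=(1 15)(3 5 12 13 4 14 6)(7 11 10)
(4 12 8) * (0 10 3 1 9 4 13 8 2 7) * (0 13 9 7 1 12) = [10, 7, 1, 12, 0, 5, 6, 13, 9, 4, 3, 11, 2, 8] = (0 10 3 12 2 1 7 13 8 9 4)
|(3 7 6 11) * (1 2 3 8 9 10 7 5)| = 12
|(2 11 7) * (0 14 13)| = |(0 14 13)(2 11 7)| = 3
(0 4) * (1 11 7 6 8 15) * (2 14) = (0 4)(1 11 7 6 8 15)(2 14) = [4, 11, 14, 3, 0, 5, 8, 6, 15, 9, 10, 7, 12, 13, 2, 1]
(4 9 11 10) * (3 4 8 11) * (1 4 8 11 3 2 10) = (1 4 9 2 10 11)(3 8) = [0, 4, 10, 8, 9, 5, 6, 7, 3, 2, 11, 1]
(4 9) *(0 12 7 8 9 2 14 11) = [12, 1, 14, 3, 2, 5, 6, 8, 9, 4, 10, 0, 7, 13, 11] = (0 12 7 8 9 4 2 14 11)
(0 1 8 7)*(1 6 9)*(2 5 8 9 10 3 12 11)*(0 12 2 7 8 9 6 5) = [5, 6, 0, 2, 4, 9, 10, 12, 8, 1, 3, 7, 11] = (0 5 9 1 6 10 3 2)(7 12 11)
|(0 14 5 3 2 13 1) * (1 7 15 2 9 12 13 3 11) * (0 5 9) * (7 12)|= 42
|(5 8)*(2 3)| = |(2 3)(5 8)| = 2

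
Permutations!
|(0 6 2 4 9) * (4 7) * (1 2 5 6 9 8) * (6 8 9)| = |(0 6 5 8 1 2 7 4 9)| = 9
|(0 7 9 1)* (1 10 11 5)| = 7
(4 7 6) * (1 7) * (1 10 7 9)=[0, 9, 2, 3, 10, 5, 4, 6, 8, 1, 7]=(1 9)(4 10 7 6)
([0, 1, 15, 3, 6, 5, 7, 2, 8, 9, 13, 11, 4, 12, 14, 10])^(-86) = [0, 1, 10, 3, 7, 5, 2, 15, 8, 9, 12, 11, 6, 4, 14, 13]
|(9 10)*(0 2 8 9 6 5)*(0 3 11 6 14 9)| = 12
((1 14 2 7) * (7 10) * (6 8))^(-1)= (1 7 10 2 14)(6 8)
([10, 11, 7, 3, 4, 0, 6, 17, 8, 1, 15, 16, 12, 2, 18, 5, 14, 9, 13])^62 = (0 15)(1 16 18 2 17)(5 10)(7 9 11 14 13)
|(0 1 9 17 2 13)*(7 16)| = 6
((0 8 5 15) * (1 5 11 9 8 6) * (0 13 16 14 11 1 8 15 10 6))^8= (1 6 5 8 10)(9 13 14)(11 15 16)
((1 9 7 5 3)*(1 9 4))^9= (1 4)(3 9 7 5)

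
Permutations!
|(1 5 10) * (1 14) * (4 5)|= 5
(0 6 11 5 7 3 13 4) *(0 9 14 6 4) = (0 4 9 14 6 11 5 7 3 13) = [4, 1, 2, 13, 9, 7, 11, 3, 8, 14, 10, 5, 12, 0, 6]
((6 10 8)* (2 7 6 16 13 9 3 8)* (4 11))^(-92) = (3 13 8 9 16)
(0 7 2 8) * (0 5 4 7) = [0, 1, 8, 3, 7, 4, 6, 2, 5] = (2 8 5 4 7)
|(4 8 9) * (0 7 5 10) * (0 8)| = 7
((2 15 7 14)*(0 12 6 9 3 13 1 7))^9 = (0 2 7 13 9 12 15 14 1 3 6)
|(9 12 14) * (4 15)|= |(4 15)(9 12 14)|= 6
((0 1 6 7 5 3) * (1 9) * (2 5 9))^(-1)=(0 3 5 2)(1 9 7 6)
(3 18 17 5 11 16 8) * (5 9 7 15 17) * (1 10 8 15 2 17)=(1 10 8 3 18 5 11 16 15)(2 17 9 7)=[0, 10, 17, 18, 4, 11, 6, 2, 3, 7, 8, 16, 12, 13, 14, 1, 15, 9, 5]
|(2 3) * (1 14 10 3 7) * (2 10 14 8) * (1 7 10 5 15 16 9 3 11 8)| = |(2 10 11 8)(3 5 15 16 9)| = 20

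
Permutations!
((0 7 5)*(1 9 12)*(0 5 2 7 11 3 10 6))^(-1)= ((0 11 3 10 6)(1 9 12)(2 7))^(-1)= (0 6 10 3 11)(1 12 9)(2 7)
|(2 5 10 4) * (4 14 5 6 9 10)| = 7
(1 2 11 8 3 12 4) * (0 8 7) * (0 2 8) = (1 8 3 12 4)(2 11 7) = [0, 8, 11, 12, 1, 5, 6, 2, 3, 9, 10, 7, 4]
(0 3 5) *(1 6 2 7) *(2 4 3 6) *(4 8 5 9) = (0 6 8 5)(1 2 7)(3 9 4) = [6, 2, 7, 9, 3, 0, 8, 1, 5, 4]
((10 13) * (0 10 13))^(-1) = (13)(0 10)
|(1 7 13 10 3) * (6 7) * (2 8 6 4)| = 9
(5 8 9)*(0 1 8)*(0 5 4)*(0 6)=[1, 8, 2, 3, 6, 5, 0, 7, 9, 4]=(0 1 8 9 4 6)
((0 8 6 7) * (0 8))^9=(8)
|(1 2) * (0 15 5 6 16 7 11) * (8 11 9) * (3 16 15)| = 42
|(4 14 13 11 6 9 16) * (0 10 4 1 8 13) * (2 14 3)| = 42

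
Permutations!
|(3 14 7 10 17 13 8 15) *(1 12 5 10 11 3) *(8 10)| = 60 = |(1 12 5 8 15)(3 14 7 11)(10 17 13)|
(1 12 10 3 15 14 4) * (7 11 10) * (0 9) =[9, 12, 2, 15, 1, 5, 6, 11, 8, 0, 3, 10, 7, 13, 4, 14] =(0 9)(1 12 7 11 10 3 15 14 4)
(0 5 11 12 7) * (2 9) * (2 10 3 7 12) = (12)(0 5 11 2 9 10 3 7) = [5, 1, 9, 7, 4, 11, 6, 0, 8, 10, 3, 2, 12]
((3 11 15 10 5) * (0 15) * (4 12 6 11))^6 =((0 15 10 5 3 4 12 6 11))^6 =(0 12 5)(3 15 6)(4 10 11)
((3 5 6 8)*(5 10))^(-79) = (3 10 5 6 8)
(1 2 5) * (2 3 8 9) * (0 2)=(0 2 5 1 3 8 9)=[2, 3, 5, 8, 4, 1, 6, 7, 9, 0]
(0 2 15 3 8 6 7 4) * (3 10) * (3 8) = (0 2 15 10 8 6 7 4) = [2, 1, 15, 3, 0, 5, 7, 4, 6, 9, 8, 11, 12, 13, 14, 10]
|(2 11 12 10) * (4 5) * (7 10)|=|(2 11 12 7 10)(4 5)|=10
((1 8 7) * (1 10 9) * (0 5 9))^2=((0 5 9 1 8 7 10))^2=(0 9 8 10 5 1 7)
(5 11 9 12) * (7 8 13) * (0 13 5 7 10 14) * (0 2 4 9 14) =[13, 1, 4, 3, 9, 11, 6, 8, 5, 12, 0, 14, 7, 10, 2] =(0 13 10)(2 4 9 12 7 8 5 11 14)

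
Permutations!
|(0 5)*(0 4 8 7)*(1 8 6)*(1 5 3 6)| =8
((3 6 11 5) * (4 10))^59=((3 6 11 5)(4 10))^59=(3 5 11 6)(4 10)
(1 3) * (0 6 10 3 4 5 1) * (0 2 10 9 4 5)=[6, 5, 10, 2, 0, 1, 9, 7, 8, 4, 3]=(0 6 9 4)(1 5)(2 10 3)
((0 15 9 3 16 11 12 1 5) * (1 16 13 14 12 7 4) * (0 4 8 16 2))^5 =((0 15 9 3 13 14 12 2)(1 5 4)(7 8 16 11))^5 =(0 14 9 2 13 15 12 3)(1 4 5)(7 8 16 11)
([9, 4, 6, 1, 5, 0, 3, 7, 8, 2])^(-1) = (0 5 4 1 3 6 2 9)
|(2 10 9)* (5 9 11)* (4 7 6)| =|(2 10 11 5 9)(4 7 6)| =15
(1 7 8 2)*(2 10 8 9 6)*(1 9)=(1 7)(2 9 6)(8 10)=[0, 7, 9, 3, 4, 5, 2, 1, 10, 6, 8]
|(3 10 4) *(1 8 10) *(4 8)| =6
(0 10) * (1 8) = (0 10)(1 8) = [10, 8, 2, 3, 4, 5, 6, 7, 1, 9, 0]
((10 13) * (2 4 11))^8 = ((2 4 11)(10 13))^8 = (13)(2 11 4)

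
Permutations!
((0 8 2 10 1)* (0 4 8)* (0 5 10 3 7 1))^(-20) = (0 5 10)(1 3 8)(2 4 7)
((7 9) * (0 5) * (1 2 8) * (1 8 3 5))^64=(9)(0 5 3 2 1)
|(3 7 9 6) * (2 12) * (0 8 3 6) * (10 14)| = |(0 8 3 7 9)(2 12)(10 14)| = 10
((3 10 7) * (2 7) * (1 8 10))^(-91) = ((1 8 10 2 7 3))^(-91) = (1 3 7 2 10 8)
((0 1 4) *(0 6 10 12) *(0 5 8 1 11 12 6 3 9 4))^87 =((0 11 12 5 8 1)(3 9 4)(6 10))^87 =(0 5)(1 12)(6 10)(8 11)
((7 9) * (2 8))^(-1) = ((2 8)(7 9))^(-1) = (2 8)(7 9)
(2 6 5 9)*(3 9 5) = (2 6 3 9) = [0, 1, 6, 9, 4, 5, 3, 7, 8, 2]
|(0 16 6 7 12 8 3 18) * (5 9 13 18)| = 11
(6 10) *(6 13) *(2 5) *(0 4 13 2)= (0 4 13 6 10 2 5)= [4, 1, 5, 3, 13, 0, 10, 7, 8, 9, 2, 11, 12, 6]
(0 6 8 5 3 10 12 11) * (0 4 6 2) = [2, 1, 0, 10, 6, 3, 8, 7, 5, 9, 12, 4, 11] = (0 2)(3 10 12 11 4 6 8 5)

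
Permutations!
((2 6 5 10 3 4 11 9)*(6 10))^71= ((2 10 3 4 11 9)(5 6))^71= (2 9 11 4 3 10)(5 6)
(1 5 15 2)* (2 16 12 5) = (1 2)(5 15 16 12) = [0, 2, 1, 3, 4, 15, 6, 7, 8, 9, 10, 11, 5, 13, 14, 16, 12]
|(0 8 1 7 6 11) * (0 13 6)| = 12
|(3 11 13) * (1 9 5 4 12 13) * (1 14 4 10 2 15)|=|(1 9 5 10 2 15)(3 11 14 4 12 13)|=6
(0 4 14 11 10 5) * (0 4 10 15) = (0 10 5 4 14 11 15) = [10, 1, 2, 3, 14, 4, 6, 7, 8, 9, 5, 15, 12, 13, 11, 0]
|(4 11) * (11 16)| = |(4 16 11)| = 3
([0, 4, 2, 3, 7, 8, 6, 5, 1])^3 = [0, 5, 2, 3, 8, 4, 6, 1, 7]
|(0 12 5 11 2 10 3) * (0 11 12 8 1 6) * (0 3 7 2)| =6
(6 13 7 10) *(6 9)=(6 13 7 10 9)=[0, 1, 2, 3, 4, 5, 13, 10, 8, 6, 9, 11, 12, 7]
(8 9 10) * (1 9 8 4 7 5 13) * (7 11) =(1 9 10 4 11 7 5 13) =[0, 9, 2, 3, 11, 13, 6, 5, 8, 10, 4, 7, 12, 1]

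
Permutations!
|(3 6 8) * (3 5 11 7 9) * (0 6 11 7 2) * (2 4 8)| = 21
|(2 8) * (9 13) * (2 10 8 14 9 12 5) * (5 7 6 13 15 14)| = 12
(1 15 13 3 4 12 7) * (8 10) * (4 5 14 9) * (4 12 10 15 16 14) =(1 16 14 9 12 7)(3 5 4 10 8 15 13) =[0, 16, 2, 5, 10, 4, 6, 1, 15, 12, 8, 11, 7, 3, 9, 13, 14]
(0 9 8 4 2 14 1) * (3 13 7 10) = (0 9 8 4 2 14 1)(3 13 7 10) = [9, 0, 14, 13, 2, 5, 6, 10, 4, 8, 3, 11, 12, 7, 1]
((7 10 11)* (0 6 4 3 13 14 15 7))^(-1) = (0 11 10 7 15 14 13 3 4 6) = ((0 6 4 3 13 14 15 7 10 11))^(-1)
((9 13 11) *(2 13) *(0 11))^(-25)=(13)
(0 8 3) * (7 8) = [7, 1, 2, 0, 4, 5, 6, 8, 3] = (0 7 8 3)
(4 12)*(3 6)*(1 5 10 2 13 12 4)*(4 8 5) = (1 4 8 5 10 2 13 12)(3 6) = [0, 4, 13, 6, 8, 10, 3, 7, 5, 9, 2, 11, 1, 12]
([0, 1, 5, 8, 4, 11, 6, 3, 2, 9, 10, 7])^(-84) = (11)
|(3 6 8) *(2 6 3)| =|(2 6 8)| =3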